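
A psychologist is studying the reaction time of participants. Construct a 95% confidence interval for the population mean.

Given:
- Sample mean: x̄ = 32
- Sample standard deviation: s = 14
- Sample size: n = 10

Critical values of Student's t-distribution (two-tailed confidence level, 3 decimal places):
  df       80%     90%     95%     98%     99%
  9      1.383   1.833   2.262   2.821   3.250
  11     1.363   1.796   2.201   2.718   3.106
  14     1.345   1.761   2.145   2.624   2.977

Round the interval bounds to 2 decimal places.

The population standard deviation σ is unknown (only the sample standard deviation s is given), so use a t-interval with df = n - 1 = 10 - 1 = 9.

For 95% confidence with df = 9, t* = 2.262 (from t-table)

Standard error: SE = s/√n = 14/√10 = 4.427189

Margin of error: E = t* × SE = 2.262 × 4.427189 = 10.0143

T-interval: x̄ ± E = 32 ± 10.0143 = (21.9857, 42.0143)

Rounded to 2 decimal places:

(21.99, 42.01)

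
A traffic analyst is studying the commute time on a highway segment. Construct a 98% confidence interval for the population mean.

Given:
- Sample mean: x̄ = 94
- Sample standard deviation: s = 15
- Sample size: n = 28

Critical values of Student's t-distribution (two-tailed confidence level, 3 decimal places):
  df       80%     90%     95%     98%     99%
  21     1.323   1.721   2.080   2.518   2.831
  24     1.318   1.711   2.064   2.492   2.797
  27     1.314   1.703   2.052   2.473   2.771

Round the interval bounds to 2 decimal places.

The population standard deviation σ is unknown (only the sample standard deviation s is given), so use a t-interval with df = n - 1 = 28 - 1 = 27.

For 98% confidence with df = 27, t* = 2.473 (from t-table)

Standard error: SE = s/√n = 15/√28 = 2.834734

Margin of error: E = t* × SE = 2.473 × 2.834734 = 7.0103

T-interval: x̄ ± E = 94 ± 7.0103 = (86.9897, 101.0103)

Rounded to 2 decimal places:

(86.99, 101.01)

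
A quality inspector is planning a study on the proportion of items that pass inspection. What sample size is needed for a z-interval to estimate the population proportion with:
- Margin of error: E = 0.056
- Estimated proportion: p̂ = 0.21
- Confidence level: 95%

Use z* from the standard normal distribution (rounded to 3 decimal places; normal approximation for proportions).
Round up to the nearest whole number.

Using z* for proportion z-interval (normal approximation).

For 95% confidence, z* = 1.96 (from standard normal table)

Sample size formula for proportion z-interval: n = z*²p̂(1-p̂)/E²

n = 1.96² × 0.21 × 0.79 / 0.056²
  = 3.8416 × 0.1659 / 0.003136
  = 203.2275

Round up to the nearest whole number: n = 204

204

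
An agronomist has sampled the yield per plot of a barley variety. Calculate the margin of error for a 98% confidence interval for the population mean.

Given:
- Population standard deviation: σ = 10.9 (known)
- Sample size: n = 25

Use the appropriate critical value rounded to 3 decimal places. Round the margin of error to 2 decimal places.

The population standard deviation σ is known, so use the z-interval margin of error formula.

For 98% confidence, z* = 2.326 (from standard normal table)

Margin of error formula for z-interval: E = z* × σ/√n

E = 2.326 × 10.9/√25
  = 2.326 × 2.180000
  = 5.0707

Rounded to 2 decimal places:

5.07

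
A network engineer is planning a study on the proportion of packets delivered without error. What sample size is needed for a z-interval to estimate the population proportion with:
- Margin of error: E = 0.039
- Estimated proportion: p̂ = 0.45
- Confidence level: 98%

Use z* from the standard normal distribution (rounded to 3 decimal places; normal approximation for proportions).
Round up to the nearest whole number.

Using z* for proportion z-interval (normal approximation).

For 98% confidence, z* = 2.326 (from standard normal table)

Sample size formula for proportion z-interval: n = z*²p̂(1-p̂)/E²

n = 2.326² × 0.45 × 0.55 / 0.039²
  = 5.410276 × 0.2475 / 0.001521
  = 880.3704

Round up to the nearest whole number: n = 881

881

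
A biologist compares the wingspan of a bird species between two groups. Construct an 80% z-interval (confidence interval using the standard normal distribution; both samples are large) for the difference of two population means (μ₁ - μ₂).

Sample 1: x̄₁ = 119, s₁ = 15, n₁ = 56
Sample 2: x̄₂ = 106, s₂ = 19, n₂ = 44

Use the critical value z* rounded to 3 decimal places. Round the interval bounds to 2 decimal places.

Both samples are large (n₁ = 56 ≥ 30, n₂ = 44 ≥ 30), so a z-interval for the difference of means applies.

Point estimate: x̄₁ - x̄₂ = 119 - 106 = 13

Standard error: SE = √(s₁²/n₁ + s₂²/n₂)
= √(15²/56 + 19²/44)
= √(4.017857 + 8.204545)
= 3.496055

For 80% confidence, z* = 1.282 (from standard normal table)
Margin of error: E = z* × SE = 1.282 × 3.496055 = 4.4819

Z-interval: (x̄₁ - x̄₂) ± E = 13 ± 4.4819 = (8.5181, 17.4819)

Rounded to 2 decimal places:

(8.52, 17.48)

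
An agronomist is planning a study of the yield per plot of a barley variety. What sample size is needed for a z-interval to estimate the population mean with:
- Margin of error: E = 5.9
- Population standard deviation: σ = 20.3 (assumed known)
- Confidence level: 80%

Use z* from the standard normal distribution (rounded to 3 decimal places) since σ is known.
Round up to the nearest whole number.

Using z* since population σ is known (z-interval formula).

For 80% confidence, z* = 1.282 (from standard normal table)

Sample size formula for z-interval: n = (z*σ/E)²

n = (1.282 × 20.3 / 5.9)²
  = (4.410949)²
  = 19.4565

Round up to the nearest whole number: n = 20

20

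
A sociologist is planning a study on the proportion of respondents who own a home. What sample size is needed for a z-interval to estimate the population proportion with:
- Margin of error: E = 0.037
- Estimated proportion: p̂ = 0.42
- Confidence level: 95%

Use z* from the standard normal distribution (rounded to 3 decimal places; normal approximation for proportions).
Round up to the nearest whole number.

Using z* for proportion z-interval (normal approximation).

For 95% confidence, z* = 1.96 (from standard normal table)

Sample size formula for proportion z-interval: n = z*²p̂(1-p̂)/E²

n = 1.96² × 0.42 × 0.58 / 0.037²
  = 3.8416 × 0.2436 / 0.001369
  = 683.5747

Round up to the nearest whole number: n = 684

684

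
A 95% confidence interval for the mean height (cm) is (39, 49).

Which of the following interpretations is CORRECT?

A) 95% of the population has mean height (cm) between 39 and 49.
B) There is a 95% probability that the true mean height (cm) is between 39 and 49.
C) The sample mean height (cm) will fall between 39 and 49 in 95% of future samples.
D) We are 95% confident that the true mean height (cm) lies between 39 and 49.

A confidence interval represents our confidence in the procedure, not a probability statement about the parameter.

Key concept: If we repeated this sampling process many times and computed a 95% CI each time, about 95% of those intervals would contain the true population parameter.

For this specific interval (39, 49):
- Midpoint (point estimate): 44
- Margin of error: 5

The correct interpretation is the one stating confidence that the true parameter lies in the interval — option D.

D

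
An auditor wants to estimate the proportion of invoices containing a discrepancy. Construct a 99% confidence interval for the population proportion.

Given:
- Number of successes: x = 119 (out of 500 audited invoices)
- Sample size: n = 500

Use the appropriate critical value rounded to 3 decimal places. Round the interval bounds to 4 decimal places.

Sample proportion: p̂ = 119/500 = 0.238000

Check conditions for normal approximation:
  np̂ = 119 ≥ 10 ✓
  n(1-p̂) = 381 ≥ 10 ✓

The sample is large enough, so use a z-interval (normal approximation) for the proportion.

For 99% confidence, z* = 2.576 (from standard normal table)

Standard error: SE = √(p̂(1-p̂)/n) = √(0.238000×0.762000/500) = 0.01904500

Margin of error: E = z* × SE = 2.576 × 0.01904500 = 0.049060

Z-interval: p̂ ± E = 0.238000 ± 0.049060 = (0.188940, 0.287060)

Rounded to 4 decimal places:

(0.1889, 0.2871)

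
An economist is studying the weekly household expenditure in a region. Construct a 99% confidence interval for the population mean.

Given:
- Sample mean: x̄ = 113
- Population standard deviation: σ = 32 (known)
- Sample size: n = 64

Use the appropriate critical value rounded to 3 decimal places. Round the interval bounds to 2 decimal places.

The population standard deviation σ is known, so use a z-interval (standard normal critical value).

For 99% confidence, z* = 2.576 (from standard normal table)

Standard error: SE = σ/√n = 32/√64 = 4.000000

Margin of error: E = z* × SE = 2.576 × 4.000000 = 10.3040

Z-interval: x̄ ± E = 113 ± 10.3040 = (102.6960, 123.3040)

Rounded to 2 decimal places:

(102.70, 123.30)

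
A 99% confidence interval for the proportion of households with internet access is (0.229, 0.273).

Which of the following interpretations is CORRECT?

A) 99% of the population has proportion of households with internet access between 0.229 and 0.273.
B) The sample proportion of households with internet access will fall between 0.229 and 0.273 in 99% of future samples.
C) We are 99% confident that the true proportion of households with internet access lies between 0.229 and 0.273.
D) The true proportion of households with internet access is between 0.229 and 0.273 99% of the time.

A confidence interval represents our confidence in the procedure, not a probability statement about the parameter.

Key concept: If we repeated this sampling process many times and computed a 99% CI each time, about 99% of those intervals would contain the true population parameter.

For this specific interval (0.229, 0.273):
- Midpoint (point estimate): 0.251
- Margin of error: 0.022

The correct interpretation is the one stating confidence that the true parameter lies in the interval — option C.

C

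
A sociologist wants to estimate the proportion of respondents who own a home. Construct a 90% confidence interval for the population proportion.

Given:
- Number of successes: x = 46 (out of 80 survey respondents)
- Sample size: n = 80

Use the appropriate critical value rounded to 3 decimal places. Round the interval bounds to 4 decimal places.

Sample proportion: p̂ = 46/80 = 0.575000

Check conditions for normal approximation:
  np̂ = 46 ≥ 10 ✓
  n(1-p̂) = 34 ≥ 10 ✓

The sample is large enough, so use a z-interval (normal approximation) for the proportion.

For 90% confidence, z* = 1.645 (from standard normal table)

Standard error: SE = √(p̂(1-p̂)/n) = √(0.575000×0.425000/80) = 0.05526923

Margin of error: E = z* × SE = 1.645 × 0.05526923 = 0.090918

Z-interval: p̂ ± E = 0.575000 ± 0.090918 = (0.484082, 0.665918)

Rounded to 4 decimal places:

(0.4841, 0.6659)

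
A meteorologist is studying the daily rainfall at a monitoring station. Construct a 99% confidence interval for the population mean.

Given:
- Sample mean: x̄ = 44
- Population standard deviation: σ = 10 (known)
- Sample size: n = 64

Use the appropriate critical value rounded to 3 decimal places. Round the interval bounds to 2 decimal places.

The population standard deviation σ is known, so use a z-interval (standard normal critical value).

For 99% confidence, z* = 2.576 (from standard normal table)

Standard error: SE = σ/√n = 10/√64 = 1.250000

Margin of error: E = z* × SE = 2.576 × 1.250000 = 3.2200

Z-interval: x̄ ± E = 44 ± 3.2200 = (40.7800, 47.2200)

Rounded to 2 decimal places:

(40.78, 47.22)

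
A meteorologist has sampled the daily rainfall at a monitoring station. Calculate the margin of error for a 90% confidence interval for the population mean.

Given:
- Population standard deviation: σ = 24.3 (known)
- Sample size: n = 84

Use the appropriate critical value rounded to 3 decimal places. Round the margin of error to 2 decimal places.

The population standard deviation σ is known, so use the z-interval margin of error formula.

For 90% confidence, z* = 1.645 (from standard normal table)

Margin of error formula for z-interval: E = z* × σ/√n

E = 1.645 × 24.3/√84
  = 1.645 × 2.651347
  = 4.3615

Rounded to 2 decimal places:

4.36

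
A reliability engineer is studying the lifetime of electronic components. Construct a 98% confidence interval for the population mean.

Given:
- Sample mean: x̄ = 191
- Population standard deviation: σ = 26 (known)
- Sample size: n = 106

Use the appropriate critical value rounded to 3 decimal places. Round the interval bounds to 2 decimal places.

The population standard deviation σ is known, so use a z-interval (standard normal critical value).

For 98% confidence, z* = 2.326 (from standard normal table)

Standard error: SE = σ/√n = 26/√106 = 2.525343

Margin of error: E = z* × SE = 2.326 × 2.525343 = 5.8739

Z-interval: x̄ ± E = 191 ± 5.8739 = (185.1261, 196.8739)

Rounded to 2 decimal places:

(185.13, 196.87)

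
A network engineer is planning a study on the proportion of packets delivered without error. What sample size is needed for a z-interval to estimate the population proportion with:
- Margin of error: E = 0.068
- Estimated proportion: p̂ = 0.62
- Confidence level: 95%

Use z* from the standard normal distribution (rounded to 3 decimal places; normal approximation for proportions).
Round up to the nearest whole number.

Using z* for proportion z-interval (normal approximation).

For 95% confidence, z* = 1.96 (from standard normal table)

Sample size formula for proportion z-interval: n = z*²p̂(1-p̂)/E²

n = 1.96² × 0.62 × 0.38 / 0.068²
  = 3.8416 × 0.2356 / 0.004624
  = 195.7355

Round up to the nearest whole number: n = 196

196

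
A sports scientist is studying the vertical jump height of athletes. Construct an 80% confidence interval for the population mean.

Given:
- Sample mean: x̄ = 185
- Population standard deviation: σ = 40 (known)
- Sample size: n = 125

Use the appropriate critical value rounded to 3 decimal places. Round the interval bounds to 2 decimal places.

The population standard deviation σ is known, so use a z-interval (standard normal critical value).

For 80% confidence, z* = 1.282 (from standard normal table)

Standard error: SE = σ/√n = 40/√125 = 3.577709

Margin of error: E = z* × SE = 1.282 × 3.577709 = 4.5866

Z-interval: x̄ ± E = 185 ± 4.5866 = (180.4134, 189.5866)

Rounded to 2 decimal places:

(180.41, 189.59)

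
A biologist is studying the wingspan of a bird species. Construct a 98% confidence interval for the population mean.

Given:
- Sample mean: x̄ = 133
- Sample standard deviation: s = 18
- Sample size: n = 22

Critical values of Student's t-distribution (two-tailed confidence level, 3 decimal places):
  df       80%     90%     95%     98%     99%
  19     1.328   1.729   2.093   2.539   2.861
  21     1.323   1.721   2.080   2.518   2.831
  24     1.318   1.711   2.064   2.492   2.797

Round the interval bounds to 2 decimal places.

The population standard deviation σ is unknown (only the sample standard deviation s is given), so use a t-interval with df = n - 1 = 22 - 1 = 21.

For 98% confidence with df = 21, t* = 2.518 (from t-table)

Standard error: SE = s/√n = 18/√22 = 3.837613

Margin of error: E = t* × SE = 2.518 × 3.837613 = 9.6631

T-interval: x̄ ± E = 133 ± 9.6631 = (123.3369, 142.6631)

Rounded to 2 decimal places:

(123.34, 142.66)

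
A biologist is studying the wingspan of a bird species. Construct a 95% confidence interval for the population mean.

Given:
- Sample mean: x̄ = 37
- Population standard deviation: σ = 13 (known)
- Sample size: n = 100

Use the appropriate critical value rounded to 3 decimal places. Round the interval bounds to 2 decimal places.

The population standard deviation σ is known, so use a z-interval (standard normal critical value).

For 95% confidence, z* = 1.96 (from standard normal table)

Standard error: SE = σ/√n = 13/√100 = 1.300000

Margin of error: E = z* × SE = 1.96 × 1.300000 = 2.5480

Z-interval: x̄ ± E = 37 ± 2.5480 = (34.4520, 39.5480)

Rounded to 2 decimal places:

(34.45, 39.55)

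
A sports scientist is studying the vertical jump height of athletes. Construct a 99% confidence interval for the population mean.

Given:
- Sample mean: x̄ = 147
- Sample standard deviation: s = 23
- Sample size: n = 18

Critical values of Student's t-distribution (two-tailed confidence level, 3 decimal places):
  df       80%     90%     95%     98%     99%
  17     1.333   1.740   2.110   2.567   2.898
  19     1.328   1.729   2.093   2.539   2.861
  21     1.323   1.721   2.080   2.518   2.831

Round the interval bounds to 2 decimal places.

The population standard deviation σ is unknown (only the sample standard deviation s is given), so use a t-interval with df = n - 1 = 18 - 1 = 17.

For 99% confidence with df = 17, t* = 2.898 (from t-table)

Standard error: SE = s/√n = 23/√18 = 5.421152

Margin of error: E = t* × SE = 2.898 × 5.421152 = 15.7105

T-interval: x̄ ± E = 147 ± 15.7105 = (131.2895, 162.7105)

Rounded to 2 decimal places:

(131.29, 162.71)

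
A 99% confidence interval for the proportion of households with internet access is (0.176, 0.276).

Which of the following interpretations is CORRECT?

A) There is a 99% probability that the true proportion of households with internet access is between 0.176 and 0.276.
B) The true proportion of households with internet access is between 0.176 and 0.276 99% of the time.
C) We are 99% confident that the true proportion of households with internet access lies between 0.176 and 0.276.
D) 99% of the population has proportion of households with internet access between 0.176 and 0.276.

A confidence interval represents our confidence in the procedure, not a probability statement about the parameter.

Key concept: If we repeated this sampling process many times and computed a 99% CI each time, about 99% of those intervals would contain the true population parameter.

For this specific interval (0.176, 0.276):
- Midpoint (point estimate): 0.226
- Margin of error: 0.05

The correct interpretation is the one stating confidence that the true parameter lies in the interval — option C.

C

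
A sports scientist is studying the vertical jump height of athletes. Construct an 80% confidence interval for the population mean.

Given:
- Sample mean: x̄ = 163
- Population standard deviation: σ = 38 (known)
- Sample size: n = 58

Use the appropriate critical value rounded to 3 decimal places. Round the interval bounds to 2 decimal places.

The population standard deviation σ is known, so use a z-interval (standard normal critical value).

For 80% confidence, z* = 1.282 (from standard normal table)

Standard error: SE = σ/√n = 38/√58 = 4.989644

Margin of error: E = z* × SE = 1.282 × 4.989644 = 6.3967

Z-interval: x̄ ± E = 163 ± 6.3967 = (156.6033, 169.3967)

Rounded to 2 decimal places:

(156.60, 169.40)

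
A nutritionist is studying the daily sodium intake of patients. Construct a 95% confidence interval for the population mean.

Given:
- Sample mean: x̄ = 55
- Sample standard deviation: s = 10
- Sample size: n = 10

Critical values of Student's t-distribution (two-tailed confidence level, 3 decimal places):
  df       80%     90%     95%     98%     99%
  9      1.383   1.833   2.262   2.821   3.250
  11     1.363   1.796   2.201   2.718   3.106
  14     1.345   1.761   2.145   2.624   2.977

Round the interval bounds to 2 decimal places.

The population standard deviation σ is unknown (only the sample standard deviation s is given), so use a t-interval with df = n - 1 = 10 - 1 = 9.

For 95% confidence with df = 9, t* = 2.262 (from t-table)

Standard error: SE = s/√n = 10/√10 = 3.162278

Margin of error: E = t* × SE = 2.262 × 3.162278 = 7.1531

T-interval: x̄ ± E = 55 ± 7.1531 = (47.8469, 62.1531)

Rounded to 2 decimal places:

(47.85, 62.15)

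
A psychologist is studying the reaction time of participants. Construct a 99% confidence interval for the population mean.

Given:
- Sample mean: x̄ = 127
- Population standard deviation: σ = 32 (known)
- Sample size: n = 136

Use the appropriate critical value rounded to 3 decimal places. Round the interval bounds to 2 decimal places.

The population standard deviation σ is known, so use a z-interval (standard normal critical value).

For 99% confidence, z* = 2.576 (from standard normal table)

Standard error: SE = σ/√n = 32/√136 = 2.743977

Margin of error: E = z* × SE = 2.576 × 2.743977 = 7.0685

Z-interval: x̄ ± E = 127 ± 7.0685 = (119.9315, 134.0685)

Rounded to 2 decimal places:

(119.93, 134.07)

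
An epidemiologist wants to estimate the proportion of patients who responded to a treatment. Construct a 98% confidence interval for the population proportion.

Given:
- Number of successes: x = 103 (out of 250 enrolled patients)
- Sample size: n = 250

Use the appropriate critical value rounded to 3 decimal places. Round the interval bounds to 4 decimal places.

Sample proportion: p̂ = 103/250 = 0.412000

Check conditions for normal approximation:
  np̂ = 103 ≥ 10 ✓
  n(1-p̂) = 147 ≥ 10 ✓

The sample is large enough, so use a z-interval (normal approximation) for the proportion.

For 98% confidence, z* = 2.326 (from standard normal table)

Standard error: SE = √(p̂(1-p̂)/n) = √(0.412000×0.588000/250) = 0.03112915

Margin of error: E = z* × SE = 2.326 × 0.03112915 = 0.072406

Z-interval: p̂ ± E = 0.412000 ± 0.072406 = (0.339594, 0.484406)

Rounded to 4 decimal places:

(0.3396, 0.4844)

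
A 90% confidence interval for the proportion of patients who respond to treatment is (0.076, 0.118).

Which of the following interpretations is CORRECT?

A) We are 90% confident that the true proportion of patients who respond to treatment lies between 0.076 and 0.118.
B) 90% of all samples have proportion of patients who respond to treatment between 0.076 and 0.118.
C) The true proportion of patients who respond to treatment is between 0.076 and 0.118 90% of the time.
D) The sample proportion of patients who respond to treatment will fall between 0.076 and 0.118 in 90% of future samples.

A confidence interval represents our confidence in the procedure, not a probability statement about the parameter.

Key concept: If we repeated this sampling process many times and computed a 90% CI each time, about 90% of those intervals would contain the true population parameter.

For this specific interval (0.076, 0.118):
- Midpoint (point estimate): 0.097
- Margin of error: 0.021

The correct interpretation is the one stating confidence that the true parameter lies in the interval — option A.

A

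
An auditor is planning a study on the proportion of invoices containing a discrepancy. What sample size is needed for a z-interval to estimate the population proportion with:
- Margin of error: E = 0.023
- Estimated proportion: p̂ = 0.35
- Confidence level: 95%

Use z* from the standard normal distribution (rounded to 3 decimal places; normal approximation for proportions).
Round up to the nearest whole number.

Using z* for proportion z-interval (normal approximation).

For 95% confidence, z* = 1.96 (from standard normal table)

Sample size formula for proportion z-interval: n = z*²p̂(1-p̂)/E²

n = 1.96² × 0.35 × 0.65 / 0.023²
  = 3.8416 × 0.2275 / 0.000529
  = 1652.1059

Round up to the nearest whole number: n = 1653

1653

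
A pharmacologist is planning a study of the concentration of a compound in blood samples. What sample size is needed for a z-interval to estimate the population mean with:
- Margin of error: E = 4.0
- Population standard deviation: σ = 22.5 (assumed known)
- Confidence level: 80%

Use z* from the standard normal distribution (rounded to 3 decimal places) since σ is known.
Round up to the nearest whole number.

Using z* since population σ is known (z-interval formula).

For 80% confidence, z* = 1.282 (from standard normal table)

Sample size formula for z-interval: n = (z*σ/E)²

n = (1.282 × 22.5 / 4.0)²
  = (7.211250)²
  = 52.0021

Round up to the nearest whole number: n = 53

53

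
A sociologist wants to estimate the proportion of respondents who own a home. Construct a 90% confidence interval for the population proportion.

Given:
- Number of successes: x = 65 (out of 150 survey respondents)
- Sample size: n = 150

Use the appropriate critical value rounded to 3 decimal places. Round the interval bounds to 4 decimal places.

Sample proportion: p̂ = 65/150 = 0.433333

Check conditions for normal approximation:
  np̂ = 65 ≥ 10 ✓
  n(1-p̂) = 85 ≥ 10 ✓

The sample is large enough, so use a z-interval (normal approximation) for the proportion.

For 90% confidence, z* = 1.645 (from standard normal table)

Standard error: SE = √(p̂(1-p̂)/n) = √(0.433333×0.566667/150) = 0.04046031

Margin of error: E = z* × SE = 1.645 × 0.04046031 = 0.066557

Z-interval: p̂ ± E = 0.433333 ± 0.066557 = (0.366776, 0.499891)

Rounded to 4 decimal places:

(0.3668, 0.4999)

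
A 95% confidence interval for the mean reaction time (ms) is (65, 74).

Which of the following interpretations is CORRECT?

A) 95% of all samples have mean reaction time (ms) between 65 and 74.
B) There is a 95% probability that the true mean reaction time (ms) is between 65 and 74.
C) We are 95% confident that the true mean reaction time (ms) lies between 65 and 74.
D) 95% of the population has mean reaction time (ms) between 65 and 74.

A confidence interval represents our confidence in the procedure, not a probability statement about the parameter.

Key concept: If we repeated this sampling process many times and computed a 95% CI each time, about 95% of those intervals would contain the true population parameter.

For this specific interval (65, 74):
- Midpoint (point estimate): 69.5
- Margin of error: 4.5

The correct interpretation is the one stating confidence that the true parameter lies in the interval — option C.

C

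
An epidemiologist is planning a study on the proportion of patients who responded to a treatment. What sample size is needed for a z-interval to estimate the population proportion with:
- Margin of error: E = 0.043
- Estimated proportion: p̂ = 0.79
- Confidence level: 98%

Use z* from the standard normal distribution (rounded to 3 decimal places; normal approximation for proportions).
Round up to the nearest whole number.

Using z* for proportion z-interval (normal approximation).

For 98% confidence, z* = 2.326 (from standard normal table)

Sample size formula for proportion z-interval: n = z*²p̂(1-p̂)/E²

n = 2.326² × 0.79 × 0.21 / 0.043²
  = 5.410276 × 0.1659 / 0.001849
  = 485.4326

Round up to the nearest whole number: n = 486

486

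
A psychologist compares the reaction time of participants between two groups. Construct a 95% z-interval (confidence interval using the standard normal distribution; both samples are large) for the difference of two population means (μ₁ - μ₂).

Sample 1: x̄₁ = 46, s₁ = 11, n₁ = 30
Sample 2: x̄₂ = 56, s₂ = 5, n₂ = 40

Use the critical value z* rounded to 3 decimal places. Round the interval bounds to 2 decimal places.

Both samples are large (n₁ = 30 ≥ 30, n₂ = 40 ≥ 30), so a z-interval for the difference of means applies.

Point estimate: x̄₁ - x̄₂ = 46 - 56 = -10

Standard error: SE = √(s₁²/n₁ + s₂²/n₂)
= √(11²/30 + 5²/40)
= √(4.033333 + 0.625000)
= 2.158317

For 95% confidence, z* = 1.96 (from standard normal table)
Margin of error: E = z* × SE = 1.96 × 2.158317 = 4.2303

Z-interval: (x̄₁ - x̄₂) ± E = -10 ± 4.2303 = (-14.2303, -5.7697)

Rounded to 2 decimal places:

(-14.23, -5.77)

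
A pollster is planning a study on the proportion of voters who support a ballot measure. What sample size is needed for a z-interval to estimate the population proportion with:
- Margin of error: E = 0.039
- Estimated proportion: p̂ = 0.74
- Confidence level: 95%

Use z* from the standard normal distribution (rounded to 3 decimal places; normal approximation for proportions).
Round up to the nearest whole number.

Using z* for proportion z-interval (normal approximation).

For 95% confidence, z* = 1.96 (from standard normal table)

Sample size formula for proportion z-interval: n = z*²p̂(1-p̂)/E²

n = 1.96² × 0.74 × 0.26 / 0.039²
  = 3.8416 × 0.1924 / 0.001521
  = 485.9460

Round up to the nearest whole number: n = 486

486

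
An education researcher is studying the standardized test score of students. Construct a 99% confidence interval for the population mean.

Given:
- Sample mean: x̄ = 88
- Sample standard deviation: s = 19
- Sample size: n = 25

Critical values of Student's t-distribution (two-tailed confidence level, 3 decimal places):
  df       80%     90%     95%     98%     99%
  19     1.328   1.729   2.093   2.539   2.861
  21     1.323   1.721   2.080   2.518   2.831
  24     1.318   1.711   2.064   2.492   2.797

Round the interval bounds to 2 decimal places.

The population standard deviation σ is unknown (only the sample standard deviation s is given), so use a t-interval with df = n - 1 = 25 - 1 = 24.

For 99% confidence with df = 24, t* = 2.797 (from t-table)

Standard error: SE = s/√n = 19/√25 = 3.800000

Margin of error: E = t* × SE = 2.797 × 3.800000 = 10.6286

T-interval: x̄ ± E = 88 ± 10.6286 = (77.3714, 98.6286)

Rounded to 2 decimal places:

(77.37, 98.63)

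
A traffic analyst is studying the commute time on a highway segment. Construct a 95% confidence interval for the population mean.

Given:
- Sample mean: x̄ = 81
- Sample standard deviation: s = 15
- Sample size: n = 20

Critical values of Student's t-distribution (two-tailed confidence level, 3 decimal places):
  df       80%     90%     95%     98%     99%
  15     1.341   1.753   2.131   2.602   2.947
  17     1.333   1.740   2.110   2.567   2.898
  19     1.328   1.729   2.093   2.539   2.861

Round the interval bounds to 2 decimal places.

The population standard deviation σ is unknown (only the sample standard deviation s is given), so use a t-interval with df = n - 1 = 20 - 1 = 19.

For 95% confidence with df = 19, t* = 2.093 (from t-table)

Standard error: SE = s/√n = 15/√20 = 3.354102

Margin of error: E = t* × SE = 2.093 × 3.354102 = 7.0201

T-interval: x̄ ± E = 81 ± 7.0201 = (73.9799, 88.0201)

Rounded to 2 decimal places:

(73.98, 88.02)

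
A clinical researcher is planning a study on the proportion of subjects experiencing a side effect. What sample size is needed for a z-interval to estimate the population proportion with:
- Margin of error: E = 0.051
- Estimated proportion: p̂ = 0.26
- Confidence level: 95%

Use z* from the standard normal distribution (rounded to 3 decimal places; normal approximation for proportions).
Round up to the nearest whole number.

Using z* for proportion z-interval (normal approximation).

For 95% confidence, z* = 1.96 (from standard normal table)

Sample size formula for proportion z-interval: n = z*²p̂(1-p̂)/E²

n = 1.96² × 0.26 × 0.74 / 0.051²
  = 3.8416 × 0.1924 / 0.002601
  = 284.1691

Round up to the nearest whole number: n = 285

285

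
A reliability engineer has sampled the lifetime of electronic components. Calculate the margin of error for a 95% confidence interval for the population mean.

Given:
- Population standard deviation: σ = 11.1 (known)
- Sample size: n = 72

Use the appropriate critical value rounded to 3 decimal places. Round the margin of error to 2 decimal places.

The population standard deviation σ is known, so use the z-interval margin of error formula.

For 95% confidence, z* = 1.96 (from standard normal table)

Margin of error formula for z-interval: E = z* × σ/√n

E = 1.96 × 11.1/√72
  = 1.96 × 1.308148
  = 2.5640

Rounded to 2 decimal places:

2.56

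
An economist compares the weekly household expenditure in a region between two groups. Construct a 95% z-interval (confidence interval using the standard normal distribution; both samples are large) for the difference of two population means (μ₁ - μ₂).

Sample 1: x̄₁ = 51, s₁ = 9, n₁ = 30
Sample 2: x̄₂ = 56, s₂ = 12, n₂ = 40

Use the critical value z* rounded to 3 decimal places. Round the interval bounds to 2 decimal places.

Both samples are large (n₁ = 30 ≥ 30, n₂ = 40 ≥ 30), so a z-interval for the difference of means applies.

Point estimate: x̄₁ - x̄₂ = 51 - 56 = -5

Standard error: SE = √(s₁²/n₁ + s₂²/n₂)
= √(9²/30 + 12²/40)
= √(2.700000 + 3.600000)
= 2.509980

For 95% confidence, z* = 1.96 (from standard normal table)
Margin of error: E = z* × SE = 1.96 × 2.509980 = 4.9196

Z-interval: (x̄₁ - x̄₂) ± E = -5 ± 4.9196 = (-9.9196, -0.0804)

Rounded to 2 decimal places:

(-9.92, -0.08)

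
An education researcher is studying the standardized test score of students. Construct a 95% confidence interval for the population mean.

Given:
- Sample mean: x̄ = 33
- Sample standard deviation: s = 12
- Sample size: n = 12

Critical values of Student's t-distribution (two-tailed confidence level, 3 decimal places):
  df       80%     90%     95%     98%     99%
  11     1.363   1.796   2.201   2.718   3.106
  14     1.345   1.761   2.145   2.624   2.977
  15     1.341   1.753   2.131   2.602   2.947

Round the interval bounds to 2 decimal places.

The population standard deviation σ is unknown (only the sample standard deviation s is given), so use a t-interval with df = n - 1 = 12 - 1 = 11.

For 95% confidence with df = 11, t* = 2.201 (from t-table)

Standard error: SE = s/√n = 12/√12 = 3.464102

Margin of error: E = t* × SE = 2.201 × 3.464102 = 7.6245

T-interval: x̄ ± E = 33 ± 7.6245 = (25.3755, 40.6245)

Rounded to 2 decimal places:

(25.38, 40.62)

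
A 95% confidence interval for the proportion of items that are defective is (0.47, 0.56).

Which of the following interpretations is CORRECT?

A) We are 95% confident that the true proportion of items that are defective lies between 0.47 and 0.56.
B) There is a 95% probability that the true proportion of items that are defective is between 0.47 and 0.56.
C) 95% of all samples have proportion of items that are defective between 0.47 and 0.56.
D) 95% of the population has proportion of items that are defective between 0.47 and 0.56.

A confidence interval represents our confidence in the procedure, not a probability statement about the parameter.

Key concept: If we repeated this sampling process many times and computed a 95% CI each time, about 95% of those intervals would contain the true population parameter.

For this specific interval (0.47, 0.56):
- Midpoint (point estimate): 0.515
- Margin of error: 0.045

The correct interpretation is the one stating confidence that the true parameter lies in the interval — option A.

A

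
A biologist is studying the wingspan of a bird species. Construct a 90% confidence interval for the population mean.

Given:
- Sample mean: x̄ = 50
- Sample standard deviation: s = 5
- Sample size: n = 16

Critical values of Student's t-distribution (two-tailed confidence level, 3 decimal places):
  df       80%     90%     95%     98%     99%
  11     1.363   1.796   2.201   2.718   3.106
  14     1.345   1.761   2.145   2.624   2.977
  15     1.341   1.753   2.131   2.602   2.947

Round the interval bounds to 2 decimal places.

The population standard deviation σ is unknown (only the sample standard deviation s is given), so use a t-interval with df = n - 1 = 16 - 1 = 15.

For 90% confidence with df = 15, t* = 1.753 (from t-table)

Standard error: SE = s/√n = 5/√16 = 1.250000

Margin of error: E = t* × SE = 1.753 × 1.250000 = 2.1912

T-interval: x̄ ± E = 50 ± 2.1912 = (47.8088, 52.1912)

Rounded to 2 decimal places:

(47.81, 52.19)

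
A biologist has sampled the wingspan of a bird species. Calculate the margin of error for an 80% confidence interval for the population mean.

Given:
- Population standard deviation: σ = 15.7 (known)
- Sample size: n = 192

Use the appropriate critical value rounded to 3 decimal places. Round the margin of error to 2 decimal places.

The population standard deviation σ is known, so use the z-interval margin of error formula.

For 80% confidence, z* = 1.282 (from standard normal table)

Margin of error formula for z-interval: E = z* × σ/√n

E = 1.282 × 15.7/√192
  = 1.282 × 1.133050
  = 1.4526

Rounded to 2 decimal places:

1.45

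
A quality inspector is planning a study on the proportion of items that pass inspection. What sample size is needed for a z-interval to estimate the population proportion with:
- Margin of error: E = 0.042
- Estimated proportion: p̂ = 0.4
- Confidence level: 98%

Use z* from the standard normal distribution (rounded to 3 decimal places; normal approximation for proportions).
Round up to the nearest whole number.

Using z* for proportion z-interval (normal approximation).

For 98% confidence, z* = 2.326 (from standard normal table)

Sample size formula for proportion z-interval: n = z*²p̂(1-p̂)/E²

n = 2.326² × 0.4 × 0.6 / 0.042²
  = 5.410276 × 0.24 / 0.001764
  = 736.0920

Round up to the nearest whole number: n = 737

737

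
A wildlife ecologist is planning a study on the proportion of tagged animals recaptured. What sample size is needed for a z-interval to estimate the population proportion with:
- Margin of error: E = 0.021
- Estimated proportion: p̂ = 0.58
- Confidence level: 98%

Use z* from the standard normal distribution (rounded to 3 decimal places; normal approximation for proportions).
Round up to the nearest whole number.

Using z* for proportion z-interval (normal approximation).

For 98% confidence, z* = 2.326 (from standard normal table)

Sample size formula for proportion z-interval: n = z*²p̂(1-p̂)/E²

n = 2.326² × 0.58 × 0.42 / 0.021²
  = 5.410276 × 0.2436 / 0.000441
  = 2988.5334

Round up to the nearest whole number: n = 2989

2989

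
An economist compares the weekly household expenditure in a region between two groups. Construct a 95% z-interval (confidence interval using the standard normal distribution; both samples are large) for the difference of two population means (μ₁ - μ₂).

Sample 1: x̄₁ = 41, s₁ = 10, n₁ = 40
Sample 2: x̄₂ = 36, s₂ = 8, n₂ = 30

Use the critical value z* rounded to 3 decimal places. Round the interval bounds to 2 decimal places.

Both samples are large (n₁ = 40 ≥ 30, n₂ = 30 ≥ 30), so a z-interval for the difference of means applies.

Point estimate: x̄₁ - x̄₂ = 41 - 36 = 5

Standard error: SE = √(s₁²/n₁ + s₂²/n₂)
= √(10²/40 + 8²/30)
= √(2.500000 + 2.133333)
= 2.152518

For 95% confidence, z* = 1.96 (from standard normal table)
Margin of error: E = z* × SE = 1.96 × 2.152518 = 4.2189

Z-interval: (x̄₁ - x̄₂) ± E = 5 ± 4.2189 = (0.7811, 9.2189)

Rounded to 2 decimal places:

(0.78, 9.22)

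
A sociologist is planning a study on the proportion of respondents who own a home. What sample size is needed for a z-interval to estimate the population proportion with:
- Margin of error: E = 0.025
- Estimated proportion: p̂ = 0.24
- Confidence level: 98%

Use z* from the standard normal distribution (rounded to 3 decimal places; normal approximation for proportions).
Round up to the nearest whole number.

Using z* for proportion z-interval (normal approximation).

For 98% confidence, z* = 2.326 (from standard normal table)

Sample size formula for proportion z-interval: n = z*²p̂(1-p̂)/E²

n = 2.326² × 0.24 × 0.76 / 0.025²
  = 5.410276 × 0.1824 / 0.000625
  = 1578.9349

Round up to the nearest whole number: n = 1579

1579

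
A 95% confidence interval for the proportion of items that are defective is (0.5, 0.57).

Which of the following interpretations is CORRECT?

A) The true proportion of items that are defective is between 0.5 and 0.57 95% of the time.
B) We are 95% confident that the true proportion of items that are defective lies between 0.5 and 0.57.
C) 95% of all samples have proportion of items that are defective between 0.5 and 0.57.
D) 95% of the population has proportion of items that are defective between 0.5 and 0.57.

A confidence interval represents our confidence in the procedure, not a probability statement about the parameter.

Key concept: If we repeated this sampling process many times and computed a 95% CI each time, about 95% of those intervals would contain the true population parameter.

For this specific interval (0.5, 0.57):
- Midpoint (point estimate): 0.535
- Margin of error: 0.035

The correct interpretation is the one stating confidence that the true parameter lies in the interval — option B.

B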